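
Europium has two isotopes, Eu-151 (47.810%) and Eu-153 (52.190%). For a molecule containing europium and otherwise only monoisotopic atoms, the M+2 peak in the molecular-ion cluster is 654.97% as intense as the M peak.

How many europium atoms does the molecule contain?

For n independent Eu atoms, I(M+2)/I(M) = n · (abundance Eu-153) / (abundance Eu-151) = n · 0.52190/0.47810.
n = 6.5497 × 0.47810/0.52190 = 6.00 ≈ 6

6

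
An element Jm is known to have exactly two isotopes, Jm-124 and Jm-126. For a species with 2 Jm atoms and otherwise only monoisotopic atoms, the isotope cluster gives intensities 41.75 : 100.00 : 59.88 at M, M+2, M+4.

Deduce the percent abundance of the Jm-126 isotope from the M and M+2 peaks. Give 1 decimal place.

54.5%

If p is the fraction of Jm that is Jm-124, then I(M+2)/I(M) = [C(2,1)·p^1·(1−p)] / p^2 = 2·(1−p)/p = 100.00/41.75 = 2.3952
(1−p)/p = 2.3952/2 = 1.1976  ⇒  p = 1/(1 + 1.1976) = 0.4550
Jm-124: 45.5%, Jm-126: 54.5%.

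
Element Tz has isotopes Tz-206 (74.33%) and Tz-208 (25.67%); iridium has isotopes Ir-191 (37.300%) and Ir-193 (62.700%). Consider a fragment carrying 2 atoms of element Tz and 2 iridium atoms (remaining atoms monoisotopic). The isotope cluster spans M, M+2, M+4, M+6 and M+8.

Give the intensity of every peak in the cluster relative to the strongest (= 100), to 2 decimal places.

18.99 : 76.94 : 100.00 : 44.67 : 6.40

Element Tz pattern (n=2): 0.55249489 : 0.38161022 : 0.06589489
Iridium pattern (n=2): 0.139129 : 0.467742 : 0.393129
Convolve the two distributions (both contribute in 2-u steps):
  M: 0.55249489×0.139129 = 0.076868
  M+2: 0.55249489×0.467742 + 0.38161022×0.139129 = 0.311518
  M+4: 0.55249489×0.393129 + 0.38161022×0.467742 + 0.06589489×0.139129 = 0.404865
  M+6: 0.38161022×0.393129 + 0.06589489×0.467742 = 0.180844
  M+8: 0.06589489×0.393129 = 0.025905
Scale to base peak (0.404865) = 100: 18.99 : 76.94 : 100.00 : 44.67 : 6.40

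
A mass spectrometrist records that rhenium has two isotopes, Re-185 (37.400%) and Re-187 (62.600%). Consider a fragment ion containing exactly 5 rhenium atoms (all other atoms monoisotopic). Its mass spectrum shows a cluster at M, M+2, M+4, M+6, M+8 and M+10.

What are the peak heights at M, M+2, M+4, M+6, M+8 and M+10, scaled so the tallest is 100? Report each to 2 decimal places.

2.13 : 17.85 : 59.74 : 100.00 : 83.69 : 28.02

The 5 Re atoms are independent, so intensities follow the terms of (0.37400 + 0.62600)^5.
P(M) = 0.37400^5 = 0.007317
P(M+2) = 5 × 0.37400^4 × 0.62600^1 = 0.061239
P(M+4) = 10 × 0.37400^3 × 0.62600^2 = 0.205005
P(M+6) = 10 × 0.37400^2 × 0.62600^3 = 0.343136
P(M+8) = 5 × 0.37400^1 × 0.62600^4 = 0.287170
P(M+10) = 0.62600^5 = 0.096133
The M+6 peak is largest (0.343136); scaling to 100 gives 2.13 : 17.85 : 59.74 : 100.00 : 83.69 : 28.02.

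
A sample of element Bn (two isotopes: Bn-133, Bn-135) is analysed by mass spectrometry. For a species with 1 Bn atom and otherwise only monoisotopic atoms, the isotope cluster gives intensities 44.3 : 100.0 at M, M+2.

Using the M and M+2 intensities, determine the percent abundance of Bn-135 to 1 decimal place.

69.3%

Let p = fractional abundance of Bn-133. I(M+2)/I(M) = [C(1,1)·p^0·(1−p)] / p^1 = 1·(1−p)/p = 100.0/44.3 = 2.2573
(1−p)/p = 2.2573/1 = 2.2573  ⇒  p = 1/(1 + 2.2573) = 0.3070
Bn-133: 30.7%, Bn-135: 69.3%.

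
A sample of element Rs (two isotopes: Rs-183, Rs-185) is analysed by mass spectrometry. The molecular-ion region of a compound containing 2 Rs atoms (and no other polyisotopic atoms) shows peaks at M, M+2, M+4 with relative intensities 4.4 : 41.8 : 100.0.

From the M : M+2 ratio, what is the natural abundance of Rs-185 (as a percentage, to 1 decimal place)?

82.6%

If p is the fraction of Rs that is Rs-183, then I(M+2)/I(M) = [C(2,1)·p^1·(1−p)] / p^2 = 2·(1−p)/p = 41.8/4.4 = 9.5000
(1−p)/p = 9.5000/2 = 4.7500  ⇒  p = 1/(1 + 4.7500) = 0.1739
Rs-183: 17.4%, Rs-185: 82.6%.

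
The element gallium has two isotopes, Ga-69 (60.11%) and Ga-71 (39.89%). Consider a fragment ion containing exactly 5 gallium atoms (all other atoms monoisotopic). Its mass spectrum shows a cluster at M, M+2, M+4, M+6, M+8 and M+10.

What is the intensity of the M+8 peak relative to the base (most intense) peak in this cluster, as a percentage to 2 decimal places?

22.02%

Binomial terms of (0.6011 + 0.3989)^5: M 0.0785, M+2 0.2604, M+4 0.3456, M+6 0.2293, M+8 0.0761, M+10 0.0101 → M+4 is the base peak.
P(M+4) = C(5,2) × 0.6011^3 × 0.3989^2 = 10 × 0.21719018 × 0.15912121 = 0.345596 (base)
P(M+8) = C(5,4) × 0.6011^1 × 0.3989^4 = 5 × 0.6011 × 0.02531956 = 0.076098
Relative intensity = 0.076098 / 0.345596 × 100 = 22.02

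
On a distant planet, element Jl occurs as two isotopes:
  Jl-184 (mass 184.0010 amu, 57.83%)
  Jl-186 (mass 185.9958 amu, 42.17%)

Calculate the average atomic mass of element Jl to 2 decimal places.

The abundance-weighted mean is 0.5783 × 184.0010 + 0.4217 × 185.9958
= 106.40778 + 78.43443 = 184.84221 amu

184.84 amu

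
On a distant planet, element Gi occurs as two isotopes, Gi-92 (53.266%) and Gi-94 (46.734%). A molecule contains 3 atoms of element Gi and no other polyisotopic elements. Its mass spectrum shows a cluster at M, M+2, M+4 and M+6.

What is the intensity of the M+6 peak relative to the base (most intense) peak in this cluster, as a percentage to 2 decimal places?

25.66%

Term probabilities: M 0.1511, M+2 0.3978, M+4 0.3490, M+6 0.1021. Base peak = M+2.
P(M+2) = C(3,1) × 0.53266^2 × 0.46734^1 = 3 × 0.28372668 × 0.46734 = 0.397790 (base)
P(M+6) = C(3,3) × 0.53266^0 × 0.46734^3 = 1 × 1.0000 × 0.10207018 = 0.102070
Relative intensity = 0.102070 / 0.397790 × 100 = 25.66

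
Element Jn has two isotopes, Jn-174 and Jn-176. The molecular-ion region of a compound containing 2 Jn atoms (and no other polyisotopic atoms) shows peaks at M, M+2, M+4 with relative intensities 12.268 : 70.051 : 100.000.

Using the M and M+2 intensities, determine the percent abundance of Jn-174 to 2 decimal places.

Let p = fractional abundance of Jn-174. I(M+2)/I(M) = [C(2,1)·p^1·(1−p)] / p^2 = 2·(1−p)/p = 70.051/12.268 = 5.7101
(1−p)/p = 5.7101/2 = 2.8550  ⇒  p = 1/(1 + 2.8550) = 0.2594
Jn-174: 25.94%, Jn-176: 74.06%.

25.94%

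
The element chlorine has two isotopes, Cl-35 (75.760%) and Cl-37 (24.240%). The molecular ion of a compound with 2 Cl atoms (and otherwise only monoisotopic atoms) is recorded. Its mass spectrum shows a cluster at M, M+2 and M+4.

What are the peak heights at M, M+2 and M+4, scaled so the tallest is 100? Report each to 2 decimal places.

Expanding (0.75760 + 0.24240)^2:
P(M) = 0.75760^2 = 0.573958
P(M+2) = 2 × 0.75760^1 × 0.24240^1 = 0.367284
P(M+4) = 0.24240^2 = 0.058758
The M peak is largest (0.573958); scaling to 100 gives 100.00 : 63.99 : 10.24.

100.00 : 63.99 : 10.24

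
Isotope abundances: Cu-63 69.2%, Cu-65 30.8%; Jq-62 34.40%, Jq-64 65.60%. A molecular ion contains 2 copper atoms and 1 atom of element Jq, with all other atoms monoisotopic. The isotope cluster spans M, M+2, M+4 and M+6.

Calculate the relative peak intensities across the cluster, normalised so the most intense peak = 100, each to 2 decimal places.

Copper pattern (n=2): 0.478864 : 0.426272 : 0.094864
Element Jq pattern (n=1): 0.3440 : 0.6560
Convolve the two distributions (both contribute in 2-u steps):
  M: 0.478864×0.3440 = 0.164729
  M+2: 0.478864×0.6560 + 0.426272×0.3440 = 0.460772
  M+4: 0.426272×0.6560 + 0.094864×0.3440 = 0.312268
  M+6: 0.094864×0.6560 = 0.062231
Scale to base peak (0.460772) = 100: 35.75 : 100.00 : 67.77 : 13.51

35.75 : 100.00 : 67.77 : 13.51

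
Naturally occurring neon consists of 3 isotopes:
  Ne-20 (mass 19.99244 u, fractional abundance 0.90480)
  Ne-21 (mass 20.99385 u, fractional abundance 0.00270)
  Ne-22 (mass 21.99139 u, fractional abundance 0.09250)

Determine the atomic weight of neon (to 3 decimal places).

20.180 u

Average mass = Σ (abundance × isotope mass) = 0.90480 × 19.99244 + 0.00270 × 20.99385 + 0.09250 × 21.99139
= 18.089160 + 0.056683 + 2.034204 = 20.180047 u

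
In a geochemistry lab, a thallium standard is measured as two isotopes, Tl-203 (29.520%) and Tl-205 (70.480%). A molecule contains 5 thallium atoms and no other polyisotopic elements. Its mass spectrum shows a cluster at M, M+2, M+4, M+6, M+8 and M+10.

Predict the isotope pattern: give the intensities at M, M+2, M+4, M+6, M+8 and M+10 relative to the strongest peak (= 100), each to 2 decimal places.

0.62 : 7.35 : 35.09 : 83.77 : 100.00 : 47.75

The 5 Tl atoms are independent, so intensities follow the terms of (0.29520 + 0.70480)^5.
P(M) = 0.29520^5 = 0.002242
P(M+2) = 5 × 0.29520^4 × 0.70480^1 = 0.026761
P(M+4) = 10 × 0.29520^3 × 0.70480^2 = 0.127785
P(M+6) = 10 × 0.29520^2 × 0.70480^3 = 0.305092
P(M+8) = 5 × 0.29520^1 × 0.70480^4 = 0.364208
P(M+10) = 0.70480^5 = 0.173912
The M+8 peak is largest (0.364208); scaling to 100 gives 0.62 : 7.35 : 35.09 : 83.77 : 100.00 : 47.75.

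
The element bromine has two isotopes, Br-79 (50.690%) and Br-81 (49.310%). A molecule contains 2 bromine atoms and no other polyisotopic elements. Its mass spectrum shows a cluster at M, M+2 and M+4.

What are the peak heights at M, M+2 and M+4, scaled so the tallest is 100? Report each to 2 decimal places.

51.40 : 100.00 : 48.64

Expanding (0.50690 + 0.49310)^2:
P(M) = 0.50690^2 = 0.256948
P(M+2) = 2 × 0.50690^1 × 0.49310^1 = 0.499905
P(M+4) = 0.49310^2 = 0.243148
The M+2 peak is largest (0.499905); scaling to 100 gives 51.40 : 100.00 : 48.64.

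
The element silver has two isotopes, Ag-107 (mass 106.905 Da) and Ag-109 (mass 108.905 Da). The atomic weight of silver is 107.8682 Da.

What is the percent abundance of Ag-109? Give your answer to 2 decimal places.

With x = fraction of Ag-107 (so Ag-109 is 1 − x):
106.905·x + 108.905·(1 − x) = 107.8682
(106.905 − 108.905)·x = 107.8682 − 108.905
x = -1.0368 / -2.000 = 0.51840 → 51.84% Ag-107, 48.16% Ag-109.

48.16%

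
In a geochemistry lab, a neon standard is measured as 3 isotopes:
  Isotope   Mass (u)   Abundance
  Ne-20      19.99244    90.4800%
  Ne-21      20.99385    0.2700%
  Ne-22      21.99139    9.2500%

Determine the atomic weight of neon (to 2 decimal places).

20.18 u

Weight each isotope mass by its fractional abundance: 0.904800 × 19.99244 + 0.002700 × 20.99385 + 0.092500 × 21.99139
= 18.089160 + 0.056683 + 2.034204 = 20.180047 u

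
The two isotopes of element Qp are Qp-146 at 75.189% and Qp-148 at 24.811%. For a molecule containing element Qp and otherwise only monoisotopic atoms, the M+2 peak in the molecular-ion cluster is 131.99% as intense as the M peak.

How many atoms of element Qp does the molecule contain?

4

For n independent Qp atoms, I(M+2)/I(M) = n · (abundance Qp-148) / (abundance Qp-146) = n · 0.24811/0.75189.
n = 1.3199 × 0.75189/0.24811 = 4.00 ≈ 4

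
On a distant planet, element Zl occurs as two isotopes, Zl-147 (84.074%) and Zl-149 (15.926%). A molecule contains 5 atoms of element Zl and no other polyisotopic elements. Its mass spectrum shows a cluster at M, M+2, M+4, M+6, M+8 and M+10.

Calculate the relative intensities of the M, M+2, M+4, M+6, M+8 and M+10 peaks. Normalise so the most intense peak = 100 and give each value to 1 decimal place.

Expanding (0.84074 + 0.15926)^5:
P(M) = 0.84074^5 = 0.420057
P(M+2) = 5 × 0.84074^4 × 0.15926^1 = 0.397854
P(M+4) = 10 × 0.84074^3 × 0.15926^2 = 0.150730
P(M+6) = 10 × 0.84074^2 × 0.15926^3 = 0.028552
P(M+8) = 5 × 0.84074^1 × 0.15926^4 = 0.002704
P(M+10) = 0.15926^5 = 0.000102
The M peak is largest (0.420057); scaling to 100 gives 100.0 : 94.7 : 35.9 : 6.8 : 0.6 : 0.0.

100.0 : 94.7 : 35.9 : 6.8 : 0.6 : 0.0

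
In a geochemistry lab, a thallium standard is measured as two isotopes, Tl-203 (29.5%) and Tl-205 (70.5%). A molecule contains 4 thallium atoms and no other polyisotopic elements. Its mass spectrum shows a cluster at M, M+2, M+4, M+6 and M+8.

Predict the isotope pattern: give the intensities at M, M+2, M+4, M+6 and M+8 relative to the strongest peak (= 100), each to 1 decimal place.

The 4 Tl atoms are independent, so intensities follow the terms of (0.295 + 0.705)^4.
P(M) = 0.295^4 = 0.007573
P(M+2) = 4 × 0.295^3 × 0.705^1 = 0.072396
P(M+4) = 6 × 0.295^2 × 0.705^2 = 0.259522
P(M+6) = 4 × 0.295^1 × 0.705^3 = 0.413475
P(M+8) = 0.705^4 = 0.247034
The M+6 peak is largest (0.413475); scaling to 100 gives 1.8 : 17.5 : 62.8 : 100.0 : 59.7.

1.8 : 17.5 : 62.8 : 100.0 : 59.7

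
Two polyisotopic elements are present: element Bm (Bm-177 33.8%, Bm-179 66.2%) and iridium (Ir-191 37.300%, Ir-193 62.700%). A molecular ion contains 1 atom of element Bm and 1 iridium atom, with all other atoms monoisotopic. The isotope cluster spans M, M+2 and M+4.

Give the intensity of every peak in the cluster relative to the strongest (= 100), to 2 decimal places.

27.48 : 100.00 : 90.46

Element Bm pattern (n=1): 0.3380 : 0.6620
Iridium pattern (n=1): 0.3730 : 0.6270
Convolve the two distributions (both contribute in 2-u steps):
  M: 0.3380×0.3730 = 0.126074
  M+2: 0.3380×0.6270 + 0.6620×0.3730 = 0.458852
  M+4: 0.6620×0.6270 = 0.415074
Scale to base peak (0.458852) = 100: 27.48 : 100.00 : 90.46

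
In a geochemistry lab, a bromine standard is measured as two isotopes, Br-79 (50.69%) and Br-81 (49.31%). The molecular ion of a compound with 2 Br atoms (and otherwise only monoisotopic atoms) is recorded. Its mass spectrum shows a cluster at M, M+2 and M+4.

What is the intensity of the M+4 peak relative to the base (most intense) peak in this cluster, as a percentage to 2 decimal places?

(0.5069 + 0.4931)^2 gives M 0.2569, M+2 0.4999, M+4 0.2431; the largest is M+2.
P(M+2) = C(2,1) × 0.5069^1 × 0.4931^1 = 2 × 0.5069 × 0.4931 = 0.499905 (base)
P(M+4) = C(2,2) × 0.5069^0 × 0.4931^2 = 1 × 1.0000 × 0.24314761 = 0.243148
Relative intensity = 0.243148 / 0.499905 × 100 = 48.64

48.64%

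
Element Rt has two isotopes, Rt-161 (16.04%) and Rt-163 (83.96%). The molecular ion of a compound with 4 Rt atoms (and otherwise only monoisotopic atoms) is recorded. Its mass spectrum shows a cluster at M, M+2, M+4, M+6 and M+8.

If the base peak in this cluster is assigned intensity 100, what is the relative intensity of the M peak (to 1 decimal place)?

Term probabilities: M 0.0007, M+2 0.0139, M+4 0.1088, M+6 0.3797, M+8 0.4969. Base peak = M+8.
P(M+8) = C(4,4) × 0.1604^0 × 0.8396^4 = 1 × 1.0000 × 0.49692371 = 0.496924 (base)
P(M) = C(4,0) × 0.1604^4 × 0.8396^0 = 1 × 0.00066194 × 1.0000 = 0.000662
Relative intensity = 0.000662 / 0.496924 × 100 = 0.1

0.1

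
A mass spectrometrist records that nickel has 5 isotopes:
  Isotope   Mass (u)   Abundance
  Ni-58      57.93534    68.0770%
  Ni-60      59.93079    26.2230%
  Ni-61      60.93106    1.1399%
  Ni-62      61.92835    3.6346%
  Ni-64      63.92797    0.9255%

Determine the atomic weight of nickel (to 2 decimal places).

58.69 u

Average mass = Σ (abundance × isotope mass) = 0.680770 × 57.93534 + 0.262230 × 59.93079 + 0.011399 × 60.93106 + 0.036346 × 61.92835 + 0.009255 × 63.92797
= 39.440641 + 15.715651 + 0.694553 + 2.250848 + 0.591653 = 58.693346 u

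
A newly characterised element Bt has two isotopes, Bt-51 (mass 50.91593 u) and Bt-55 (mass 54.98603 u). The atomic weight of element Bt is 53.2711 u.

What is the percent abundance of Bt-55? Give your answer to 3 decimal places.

Writing the weighted mean with unknown fraction x of Bt-51:
50.91593·x + 54.98603·(1 − x) = 53.2711
(50.91593 − 54.98603)·x = 53.2711 − 54.98603
x = -1.71493 / -4.07010 = 0.42135 → 42.135% Bt-51, 57.865% Bt-55.

57.865%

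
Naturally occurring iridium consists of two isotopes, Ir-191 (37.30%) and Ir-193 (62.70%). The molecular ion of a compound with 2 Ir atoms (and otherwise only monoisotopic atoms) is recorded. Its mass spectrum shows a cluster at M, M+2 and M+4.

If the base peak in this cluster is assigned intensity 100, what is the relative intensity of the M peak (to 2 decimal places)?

29.74

(0.3730 + 0.6270)^2 gives M 0.1391, M+2 0.4677, M+4 0.3931; the largest is M+2.
P(M+2) = C(2,1) × 0.3730^1 × 0.6270^1 = 2 × 0.3730 × 0.6270 = 0.467742 (base)
P(M) = C(2,0) × 0.3730^2 × 0.6270^0 = 1 × 0.139129 × 1.0000 = 0.139129
Relative intensity = 0.139129 / 0.467742 × 100 = 29.74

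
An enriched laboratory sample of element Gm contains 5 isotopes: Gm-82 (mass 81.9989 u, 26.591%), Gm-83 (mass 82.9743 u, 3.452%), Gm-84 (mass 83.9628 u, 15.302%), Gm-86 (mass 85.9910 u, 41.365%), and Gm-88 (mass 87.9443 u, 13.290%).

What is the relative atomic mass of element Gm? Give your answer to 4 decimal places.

Average mass = Σ (abundance × isotope mass) = 0.26591 × 81.9989 + 0.03452 × 82.9743 + 0.15302 × 83.9628 + 0.41365 × 85.9910 + 0.13290 × 87.9443
= 21.80433 + 2.86427 + 12.84799 + 35.57018 + 11.68780 = 84.77457 u

84.7746 u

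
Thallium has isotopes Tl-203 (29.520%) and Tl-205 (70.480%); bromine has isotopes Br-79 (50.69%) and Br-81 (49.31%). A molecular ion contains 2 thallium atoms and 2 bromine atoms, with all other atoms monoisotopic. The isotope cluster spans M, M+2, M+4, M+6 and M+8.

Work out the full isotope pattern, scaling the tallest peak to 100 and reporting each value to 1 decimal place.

Thallium pattern (n=2): 0.08714304 : 0.41611392 : 0.49674304
Bromine pattern (n=2): 0.25694761 : 0.49990478 : 0.24314761
Convolve the two distributions (both contribute in 2-u steps):
  M: 0.08714304×0.25694761 = 0.022391
  M+2: 0.08714304×0.49990478 + 0.41611392×0.25694761 = 0.150483
  M+4: 0.08714304×0.24314761 + 0.41611392×0.49990478 + 0.49674304×0.25694761 = 0.356843
  M+6: 0.41611392×0.24314761 + 0.49674304×0.49990478 = 0.349501
  M+8: 0.49674304×0.24314761 = 0.120782
Scale to base peak (0.356843) = 100: 6.3 : 42.2 : 100.0 : 97.9 : 33.8

6.3 : 42.2 : 100.0 : 97.9 : 33.8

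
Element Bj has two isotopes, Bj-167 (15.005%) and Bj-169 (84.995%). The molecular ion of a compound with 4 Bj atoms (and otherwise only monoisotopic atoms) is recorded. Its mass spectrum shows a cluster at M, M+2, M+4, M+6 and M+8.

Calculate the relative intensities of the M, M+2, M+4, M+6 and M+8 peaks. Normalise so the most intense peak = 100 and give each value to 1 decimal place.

0.1 : 2.2 : 18.7 : 70.6 : 100.0

The 4 Bj atoms are independent, so intensities follow the terms of (0.15005 + 0.84995)^4.
P(M) = 0.15005^4 = 0.000507
P(M+2) = 4 × 0.15005^3 × 0.84995^1 = 0.011486
P(M+4) = 6 × 0.15005^2 × 0.84995^2 = 0.097591
P(M+6) = 4 × 0.15005^1 × 0.84995^3 = 0.368533
P(M+8) = 0.84995^4 = 0.521883
The M+8 peak is largest (0.521883); scaling to 100 gives 0.1 : 2.2 : 18.7 : 70.6 : 100.0.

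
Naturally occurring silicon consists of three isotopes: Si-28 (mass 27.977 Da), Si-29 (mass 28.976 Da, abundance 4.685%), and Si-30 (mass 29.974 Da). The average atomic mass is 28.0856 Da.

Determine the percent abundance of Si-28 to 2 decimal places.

The remaining 95.315% is split between Si-28 (fraction x) and Si-30 (fraction 0.95315 − x).
Substituting: 27.977x + 29.974(0.95315 − x) = 26.7280744
(27.977 − 29.974)x = -1.8416437  ⇒  x = 0.92221, y = 0.03094
Si-28: 92.22%, Si-30: 3.09%.

92.22%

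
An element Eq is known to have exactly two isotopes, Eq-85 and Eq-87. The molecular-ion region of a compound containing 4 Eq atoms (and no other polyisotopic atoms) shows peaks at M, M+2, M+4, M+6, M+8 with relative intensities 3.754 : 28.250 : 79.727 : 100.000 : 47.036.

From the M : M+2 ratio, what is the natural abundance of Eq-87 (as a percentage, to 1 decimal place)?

65.3%

Write p for the Eq-85 fraction. I(M+2)/I(M) = [C(4,1)·p^3·(1−p)] / p^4 = 4·(1−p)/p = 28.250/3.754 = 7.5253
(1−p)/p = 7.5253/4 = 1.8813  ⇒  p = 1/(1 + 1.8813) = 0.3471
Eq-85: 34.7%, Eq-87: 65.3%.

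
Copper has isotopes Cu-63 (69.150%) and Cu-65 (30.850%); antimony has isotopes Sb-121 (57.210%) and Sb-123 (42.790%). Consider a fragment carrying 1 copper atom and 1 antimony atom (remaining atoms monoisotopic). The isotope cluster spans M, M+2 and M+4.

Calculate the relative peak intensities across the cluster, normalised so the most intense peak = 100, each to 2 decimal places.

Copper pattern (n=1): 0.6915 : 0.3085
Antimony pattern (n=1): 0.5721 : 0.4279
Convolve the two distributions (both contribute in 2-u steps):
  M: 0.6915×0.5721 = 0.395607
  M+2: 0.6915×0.4279 + 0.3085×0.5721 = 0.472386
  M+4: 0.3085×0.4279 = 0.132007
Scale to base peak (0.472386) = 100: 83.75 : 100.00 : 27.94

83.75 : 100.00 : 27.94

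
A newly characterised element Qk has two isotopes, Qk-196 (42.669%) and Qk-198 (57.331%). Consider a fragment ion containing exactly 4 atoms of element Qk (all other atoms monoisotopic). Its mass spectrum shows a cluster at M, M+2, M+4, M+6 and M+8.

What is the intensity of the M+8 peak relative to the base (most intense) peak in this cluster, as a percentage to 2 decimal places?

Term probabilities: M 0.0331, M+2 0.1782, M+4 0.3591, M+6 0.3216, M+8 0.1080. Base peak = M+4.
P(M+4) = C(4,2) × 0.42669^2 × 0.57331^2 = 6 × 0.18206436 × 0.32868436 = 0.359050 (base)
P(M+8) = C(4,4) × 0.42669^0 × 0.57331^4 = 1 × 1.0000 × 0.10803341 = 0.108033
Relative intensity = 0.108033 / 0.359050 × 100 = 30.09

30.09%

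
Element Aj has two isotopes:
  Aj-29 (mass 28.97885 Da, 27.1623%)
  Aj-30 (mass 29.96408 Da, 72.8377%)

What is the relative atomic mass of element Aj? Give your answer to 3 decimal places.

29.696 Da

Ar = Σ fᵢ·mᵢ = 0.271623 × 28.97885 + 0.728377 × 29.96408
= 7.871322 + 21.825147 = 29.696469 Da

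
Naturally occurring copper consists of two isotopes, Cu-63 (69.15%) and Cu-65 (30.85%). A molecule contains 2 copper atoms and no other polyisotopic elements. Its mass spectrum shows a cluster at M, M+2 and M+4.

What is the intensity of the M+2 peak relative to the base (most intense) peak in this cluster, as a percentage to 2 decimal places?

89.23%

Term probabilities: M 0.4782, M+2 0.4267, M+4 0.0952. Base peak = M.
P(M) = C(2,0) × 0.6915^2 × 0.3085^0 = 1 × 0.47817225 × 1.0000 = 0.478172 (base)
P(M+2) = C(2,1) × 0.6915^1 × 0.3085^1 = 2 × 0.6915 × 0.3085 = 0.426656
Relative intensity = 0.426656 / 0.478172 × 100 = 89.23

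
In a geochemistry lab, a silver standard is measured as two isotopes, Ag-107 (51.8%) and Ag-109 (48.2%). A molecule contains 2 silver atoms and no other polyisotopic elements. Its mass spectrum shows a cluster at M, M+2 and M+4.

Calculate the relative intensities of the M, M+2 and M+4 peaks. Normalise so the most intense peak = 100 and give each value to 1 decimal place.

The 2 Ag atoms are independent, so intensities follow the terms of (0.518 + 0.482)^2.
P(M) = 0.518^2 = 0.268324
P(M+2) = 2 × 0.518^1 × 0.482^1 = 0.499352
P(M+4) = 0.482^2 = 0.232324
The M+2 peak is largest (0.499352); scaling to 100 gives 53.7 : 100.0 : 46.5.

53.7 : 100.0 : 46.5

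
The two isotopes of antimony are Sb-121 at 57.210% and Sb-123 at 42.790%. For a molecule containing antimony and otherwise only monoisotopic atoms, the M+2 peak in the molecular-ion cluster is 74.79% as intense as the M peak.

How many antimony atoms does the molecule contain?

For n independent Sb atoms, I(M+2)/I(M) = n · (abundance Sb-123) / (abundance Sb-121) = n · 0.42790/0.57210.
n = 0.7479 × 0.57210/0.42790 = 1.00 ≈ 1

1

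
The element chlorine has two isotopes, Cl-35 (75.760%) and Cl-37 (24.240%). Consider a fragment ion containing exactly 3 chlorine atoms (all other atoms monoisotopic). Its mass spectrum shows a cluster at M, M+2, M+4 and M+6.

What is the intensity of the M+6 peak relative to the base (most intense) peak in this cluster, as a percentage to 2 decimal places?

3.28%

Term probabilities: M 0.4348, M+2 0.4174, M+4 0.1335, M+6 0.0142. Base peak = M.
P(M) = C(3,0) × 0.75760^3 × 0.24240^0 = 1 × 0.4348304 × 1.0000 = 0.434830 (base)
P(M+6) = C(3,3) × 0.75760^0 × 0.24240^3 = 1 × 1.0000 × 0.01424288 = 0.014243
Relative intensity = 0.014243 / 0.434830 × 100 = 3.28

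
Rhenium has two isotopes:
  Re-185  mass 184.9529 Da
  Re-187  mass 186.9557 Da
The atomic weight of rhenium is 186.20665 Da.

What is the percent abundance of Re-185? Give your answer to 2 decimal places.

37.40%

With x = fraction of Re-185 (so Re-187 is 1 − x):
184.9529·x + 186.9557·(1 − x) = 186.20665
(184.9529 − 186.9557)·x = 186.20665 − 186.9557
x = -0.74905 / -2.0028 = 0.37400 → 37.40% Re-185, 62.60% Re-187.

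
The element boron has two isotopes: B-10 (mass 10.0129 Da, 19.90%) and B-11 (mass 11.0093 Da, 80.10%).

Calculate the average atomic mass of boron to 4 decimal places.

10.8110 Da

Weight each isotope mass by its fractional abundance: 0.1990 × 10.0129 + 0.8010 × 11.0093
= 1.99257 + 8.81845 = 10.81102 Da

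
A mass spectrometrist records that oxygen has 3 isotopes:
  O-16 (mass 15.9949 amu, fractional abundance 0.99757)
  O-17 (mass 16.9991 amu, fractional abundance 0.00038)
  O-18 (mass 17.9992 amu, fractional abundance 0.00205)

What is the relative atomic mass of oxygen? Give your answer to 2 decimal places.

Ar = Σ fᵢ·mᵢ = 0.99757 × 15.9949 + 0.00038 × 16.9991 + 0.00205 × 17.9992
= 15.95603 + 0.00646 + 0.03690 = 15.99939 amu

16.00 amu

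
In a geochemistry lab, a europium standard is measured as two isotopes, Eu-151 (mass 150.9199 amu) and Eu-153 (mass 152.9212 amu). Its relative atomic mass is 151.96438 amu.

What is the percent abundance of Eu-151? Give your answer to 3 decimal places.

Let x be the fractional abundance of Eu-151; then Eu-153 has abundance 1 − x.
150.9199·x + 152.9212·(1 − x) = 151.96438
(150.9199 − 152.9212)·x = 151.96438 − 152.9212
x = -0.95682 / -2.0013 = 0.47810 → 47.810% Eu-151, 52.190% Eu-153.

47.810%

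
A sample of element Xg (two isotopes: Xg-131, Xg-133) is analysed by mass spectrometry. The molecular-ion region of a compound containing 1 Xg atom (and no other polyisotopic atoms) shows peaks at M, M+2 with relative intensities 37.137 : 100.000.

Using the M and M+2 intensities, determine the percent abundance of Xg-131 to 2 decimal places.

27.08%

Write p for the Xg-131 fraction. I(M+2)/I(M) = [C(1,1)·p^0·(1−p)] / p^1 = 1·(1−p)/p = 100.000/37.137 = 2.6927
(1−p)/p = 2.6927/1 = 2.6927  ⇒  p = 1/(1 + 2.6927) = 0.2708
Xg-131: 27.08%, Xg-133: 72.92%.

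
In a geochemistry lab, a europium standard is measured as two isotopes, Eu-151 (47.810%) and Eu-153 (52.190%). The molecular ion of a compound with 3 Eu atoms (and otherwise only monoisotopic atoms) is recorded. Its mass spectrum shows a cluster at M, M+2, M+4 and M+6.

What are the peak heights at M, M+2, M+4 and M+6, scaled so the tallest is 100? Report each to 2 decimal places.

Expanding (0.47810 + 0.52190)^3:
P(M) = 0.47810^3 = 0.109284
P(M+2) = 3 × 0.47810^2 × 0.52190^1 = 0.357887
P(M+4) = 3 × 0.47810^1 × 0.52190^2 = 0.390674
P(M+6) = 0.52190^3 = 0.142155
The M+4 peak is largest (0.390674); scaling to 100 gives 27.97 : 91.61 : 100.00 : 36.39.

27.97 : 91.61 : 100.00 : 36.39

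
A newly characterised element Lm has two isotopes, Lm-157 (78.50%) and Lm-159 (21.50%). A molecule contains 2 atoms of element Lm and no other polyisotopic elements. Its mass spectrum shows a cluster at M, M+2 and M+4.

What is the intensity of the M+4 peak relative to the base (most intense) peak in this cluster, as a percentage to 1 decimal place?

(0.7850 + 0.2150)^2 gives M 0.6162, M+2 0.3375, M+4 0.0462; the largest is M.
P(M) = C(2,0) × 0.7850^2 × 0.2150^0 = 1 × 0.616225 × 1.0000 = 0.616225 (base)
P(M+4) = C(2,2) × 0.7850^0 × 0.2150^2 = 1 × 1.0000 × 0.046225 = 0.046225
Relative intensity = 0.046225 / 0.616225 × 100 = 7.5

7.5%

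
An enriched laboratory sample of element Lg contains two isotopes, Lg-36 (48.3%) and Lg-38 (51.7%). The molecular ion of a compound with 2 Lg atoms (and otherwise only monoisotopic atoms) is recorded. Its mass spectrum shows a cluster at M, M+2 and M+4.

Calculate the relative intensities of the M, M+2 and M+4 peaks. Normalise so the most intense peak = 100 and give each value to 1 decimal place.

Expanding (0.483 + 0.517)^2:
P(M) = 0.483^2 = 0.233289
P(M+2) = 2 × 0.483^1 × 0.517^1 = 0.499422
P(M+4) = 0.517^2 = 0.267289
The M+2 peak is largest (0.499422); scaling to 100 gives 46.7 : 100.0 : 53.5.

46.7 : 100.0 : 53.5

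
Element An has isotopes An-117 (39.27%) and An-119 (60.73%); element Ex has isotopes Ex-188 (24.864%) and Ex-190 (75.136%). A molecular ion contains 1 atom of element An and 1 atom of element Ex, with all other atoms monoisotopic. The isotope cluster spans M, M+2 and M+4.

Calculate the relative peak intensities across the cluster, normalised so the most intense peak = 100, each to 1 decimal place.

Element An pattern (n=1): 0.3927 : 0.6073
Element Ex pattern (n=1): 0.24864 : 0.75136
Convolve the two distributions (both contribute in 2-u steps):
  M: 0.3927×0.24864 = 0.097641
  M+2: 0.3927×0.75136 + 0.6073×0.24864 = 0.446058
  M+4: 0.6073×0.75136 = 0.456301
Scale to base peak (0.456301) = 100: 21.4 : 97.8 : 100.0

21.4 : 97.8 : 100.0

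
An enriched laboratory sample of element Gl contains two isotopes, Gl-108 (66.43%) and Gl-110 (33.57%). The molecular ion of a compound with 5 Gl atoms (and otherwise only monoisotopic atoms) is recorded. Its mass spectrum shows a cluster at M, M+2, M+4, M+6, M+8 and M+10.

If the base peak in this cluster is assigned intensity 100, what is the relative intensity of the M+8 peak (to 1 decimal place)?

12.8

Binomial terms of (0.6643 + 0.3357)^5: M 0.1294, M+2 0.3269, M+4 0.3304, M+6 0.1669, M+8 0.0422, M+10 0.0043 → M+4 is the base peak.
P(M+4) = C(5,2) × 0.6643^3 × 0.3357^2 = 10 × 0.29315193 × 0.11269449 = 0.330366 (base)
P(M+8) = C(5,4) × 0.6643^1 × 0.3357^4 = 5 × 0.6643 × 0.01270005 = 0.042183
Relative intensity = 0.042183 / 0.330366 × 100 = 12.8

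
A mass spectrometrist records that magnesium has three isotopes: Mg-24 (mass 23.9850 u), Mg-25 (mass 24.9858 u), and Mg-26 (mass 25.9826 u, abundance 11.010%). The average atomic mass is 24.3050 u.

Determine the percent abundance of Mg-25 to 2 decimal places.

10.00%

Let x and y be the fractions of Mg-24 and Mg-25. Then x + y = 1 − 0.11010 = 0.88990 and 23.9850x + 24.9858y = 24.3050 − 0.11010×25.9826 = 21.44431574.
Substituting: 23.9850x + 24.9858(0.88990 − x) = 21.44431574
(23.9850 − 24.9858)x = -0.79054768  ⇒  x = 0.78992, y = 0.09998
Mg-24: 78.99%, Mg-25: 10.00%.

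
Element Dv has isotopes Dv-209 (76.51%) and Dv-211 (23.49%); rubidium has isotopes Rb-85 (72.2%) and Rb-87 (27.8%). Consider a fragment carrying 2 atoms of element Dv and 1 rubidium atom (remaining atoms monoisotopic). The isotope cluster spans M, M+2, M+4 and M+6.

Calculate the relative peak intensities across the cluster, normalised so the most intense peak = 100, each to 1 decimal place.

100.0 : 99.9 : 33.1 : 3.6

Element Dv pattern (n=2): 0.58537801 : 0.35944398 : 0.05517801
Rubidium pattern (n=1): 0.7220 : 0.2780
Convolve the two distributions (both contribute in 2-u steps):
  M: 0.58537801×0.7220 = 0.422643
  M+2: 0.58537801×0.2780 + 0.35944398×0.7220 = 0.422254
  M+4: 0.35944398×0.2780 + 0.05517801×0.7220 = 0.139764
  M+6: 0.05517801×0.2780 = 0.015339
Scale to base peak (0.422643) = 100: 100.0 : 99.9 : 33.1 : 3.6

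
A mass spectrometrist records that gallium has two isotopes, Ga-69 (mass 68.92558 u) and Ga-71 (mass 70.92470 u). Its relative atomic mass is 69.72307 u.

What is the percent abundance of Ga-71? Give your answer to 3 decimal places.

Let x be the fractional abundance of Ga-69; then Ga-71 has abundance 1 − x.
68.92558·x + 70.92470·(1 − x) = 69.72307
(68.92558 − 70.92470)·x = 69.72307 − 70.92470
x = -1.20163 / -1.99912 = 0.60108 → 60.108% Ga-69, 39.892% Ga-71.

39.892%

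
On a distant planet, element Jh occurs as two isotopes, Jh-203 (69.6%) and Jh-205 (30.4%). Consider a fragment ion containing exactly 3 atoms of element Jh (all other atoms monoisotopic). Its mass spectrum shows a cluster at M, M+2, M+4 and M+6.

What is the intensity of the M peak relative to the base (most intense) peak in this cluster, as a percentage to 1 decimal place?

76.3%

Term probabilities: M 0.3372, M+2 0.4418, M+4 0.1930, M+6 0.0281. Base peak = M+2.
P(M+2) = C(3,1) × 0.696^2 × 0.304^1 = 3 × 0.484416 × 0.3040 = 0.441787 (base)
P(M) = C(3,0) × 0.696^3 × 0.304^0 = 1 × 0.33715354 × 1.0000 = 0.337154
Relative intensity = 0.337154 / 0.441787 × 100 = 76.3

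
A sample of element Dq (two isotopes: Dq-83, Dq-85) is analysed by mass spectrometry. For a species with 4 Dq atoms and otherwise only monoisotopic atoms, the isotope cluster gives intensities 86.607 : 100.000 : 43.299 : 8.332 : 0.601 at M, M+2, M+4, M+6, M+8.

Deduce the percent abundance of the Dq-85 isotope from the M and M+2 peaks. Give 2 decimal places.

22.40%

If p is the fraction of Dq that is Dq-83, then I(M+2)/I(M) = [C(4,1)·p^3·(1−p)] / p^4 = 4·(1−p)/p = 100.000/86.607 = 1.1546
(1−p)/p = 1.1546/4 = 0.2887  ⇒  p = 1/(1 + 0.2887) = 0.7760
Dq-83: 77.60%, Dq-85: 22.40%.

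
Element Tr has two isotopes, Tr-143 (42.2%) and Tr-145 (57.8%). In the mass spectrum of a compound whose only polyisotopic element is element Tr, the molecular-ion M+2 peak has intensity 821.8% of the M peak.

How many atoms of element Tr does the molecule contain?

6

For n independent Tr atoms, I(M+2)/I(M) = n · (abundance Tr-145) / (abundance Tr-143) = n · 0.578/0.422.
n = 8.218 × 0.422/0.578 = 6.00 ≈ 6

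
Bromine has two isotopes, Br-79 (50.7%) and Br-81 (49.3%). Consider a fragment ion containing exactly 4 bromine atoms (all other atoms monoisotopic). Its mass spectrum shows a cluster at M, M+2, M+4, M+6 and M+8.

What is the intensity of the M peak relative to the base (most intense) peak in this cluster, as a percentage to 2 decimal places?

17.63%

(0.507 + 0.493)^4 gives M 0.0661, M+2 0.2570, M+4 0.3749, M+6 0.2430, M+8 0.0591; the largest is M+4.
P(M+4) = C(4,2) × 0.507^2 × 0.493^2 = 6 × 0.257049 × 0.243049 = 0.374853 (base)
P(M) = C(4,0) × 0.507^4 × 0.493^0 = 1 × 0.06607419 × 1.0000 = 0.066074
Relative intensity = 0.066074 / 0.374853 × 100 = 17.63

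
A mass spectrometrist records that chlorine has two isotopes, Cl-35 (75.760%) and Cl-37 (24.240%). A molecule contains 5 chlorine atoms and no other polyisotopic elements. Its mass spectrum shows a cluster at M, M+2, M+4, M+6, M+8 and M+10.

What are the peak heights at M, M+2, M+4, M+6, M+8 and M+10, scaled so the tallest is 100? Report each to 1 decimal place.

62.5 : 100.0 : 64.0 : 20.5 : 3.3 : 0.2

Expanding (0.75760 + 0.24240)^5:
P(M) = 0.75760^5 = 0.249574
P(M+2) = 5 × 0.75760^4 × 0.24240^1 = 0.399266
P(M+4) = 10 × 0.75760^3 × 0.24240^2 = 0.255497
P(M+6) = 10 × 0.75760^2 × 0.24240^3 = 0.081748
P(M+8) = 5 × 0.75760^1 × 0.24240^4 = 0.013078
P(M+10) = 0.24240^5 = 0.000837
The M+2 peak is largest (0.399266); scaling to 100 gives 62.5 : 100.0 : 64.0 : 20.5 : 3.3 : 0.2.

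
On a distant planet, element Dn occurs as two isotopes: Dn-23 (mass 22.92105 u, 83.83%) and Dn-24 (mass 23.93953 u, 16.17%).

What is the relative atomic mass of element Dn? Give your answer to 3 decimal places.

23.086 u

The abundance-weighted mean is 0.8383 × 22.92105 + 0.1617 × 23.93953
= 19.214716 + 3.871022 = 23.085738 u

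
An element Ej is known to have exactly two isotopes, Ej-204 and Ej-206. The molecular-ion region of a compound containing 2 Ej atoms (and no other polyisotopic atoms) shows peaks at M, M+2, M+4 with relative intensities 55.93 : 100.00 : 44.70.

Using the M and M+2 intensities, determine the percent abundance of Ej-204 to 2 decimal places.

Let p = fractional abundance of Ej-204. I(M+2)/I(M) = [C(2,1)·p^1·(1−p)] / p^2 = 2·(1−p)/p = 100.00/55.93 = 1.7879
(1−p)/p = 1.7879/2 = 0.8940  ⇒  p = 1/(1 + 0.8940) = 0.5280
Ej-204: 52.80%, Ej-206: 47.20%.

52.80%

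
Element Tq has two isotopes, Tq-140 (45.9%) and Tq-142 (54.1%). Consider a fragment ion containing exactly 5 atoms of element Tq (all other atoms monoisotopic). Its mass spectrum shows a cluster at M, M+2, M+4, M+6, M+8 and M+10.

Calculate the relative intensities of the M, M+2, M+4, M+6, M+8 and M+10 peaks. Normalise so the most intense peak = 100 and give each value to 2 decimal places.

Expanding (0.459 + 0.541)^5:
P(M) = 0.459^5 = 0.020373
P(M+2) = 5 × 0.459^4 × 0.541^1 = 0.120065
P(M+4) = 10 × 0.459^3 × 0.541^2 = 0.283030
P(M+6) = 10 × 0.459^2 × 0.541^3 = 0.333593
P(M+8) = 5 × 0.459^1 × 0.541^4 = 0.196595
P(M+10) = 0.541^5 = 0.046343
The M+6 peak is largest (0.333593); scaling to 100 gives 6.11 : 35.99 : 84.84 : 100.00 : 58.93 : 13.89.

6.11 : 35.99 : 84.84 : 100.00 : 58.93 : 13.89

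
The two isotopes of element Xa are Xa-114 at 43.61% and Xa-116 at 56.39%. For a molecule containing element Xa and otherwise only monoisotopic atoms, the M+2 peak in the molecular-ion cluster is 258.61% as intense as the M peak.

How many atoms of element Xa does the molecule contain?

2

With n Xa atoms, P(M+2)/P(M) = C(n,1)·p^(n−1)q / p^n = n·q/p = n · 0.5639/0.4361.
n = 2.5861 × 0.4361/0.5639 = 2.00 ≈ 2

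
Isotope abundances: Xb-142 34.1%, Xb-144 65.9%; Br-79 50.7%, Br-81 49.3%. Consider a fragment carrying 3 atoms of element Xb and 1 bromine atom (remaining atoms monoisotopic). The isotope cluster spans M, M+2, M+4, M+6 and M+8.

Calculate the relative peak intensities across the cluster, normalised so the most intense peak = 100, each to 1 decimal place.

Element Xb pattern (n=3): 0.03965182 : 0.22988754 : 0.44426946 : 0.28619118
Bromine pattern (n=1): 0.5070 : 0.4930
Convolve the two distributions (both contribute in 2-u steps):
  M: 0.03965182×0.5070 = 0.020103
  M+2: 0.03965182×0.4930 + 0.22988754×0.5070 = 0.136101
  M+4: 0.22988754×0.4930 + 0.44426946×0.5070 = 0.338579
  M+6: 0.44426946×0.4930 + 0.28619118×0.5070 = 0.364124
  M+8: 0.28619118×0.4930 = 0.141092
Scale to base peak (0.364124) = 100: 5.5 : 37.4 : 93.0 : 100.0 : 38.7

5.5 : 37.4 : 93.0 : 100.0 : 38.7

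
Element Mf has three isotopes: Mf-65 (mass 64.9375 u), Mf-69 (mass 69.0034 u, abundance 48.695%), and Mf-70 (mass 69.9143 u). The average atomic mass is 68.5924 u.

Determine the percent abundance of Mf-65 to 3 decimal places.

The remaining 51.305% is split between Mf-65 (fraction x) and Mf-70 (fraction 0.51305 − x).
Substituting: 64.9375x + 69.9143(0.51305 − x) = 34.99119437
(64.9375 − 69.9143)x = -0.878337245  ⇒  x = 0.17649, y = 0.33656
Mf-65: 17.649%, Mf-70: 33.656%.

17.649%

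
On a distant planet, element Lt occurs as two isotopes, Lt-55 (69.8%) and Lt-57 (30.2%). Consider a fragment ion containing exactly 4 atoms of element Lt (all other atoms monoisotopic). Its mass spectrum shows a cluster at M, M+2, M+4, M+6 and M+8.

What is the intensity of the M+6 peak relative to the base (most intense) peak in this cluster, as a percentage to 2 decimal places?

18.72%

(0.698 + 0.302)^4 gives M 0.2374, M+2 0.4108, M+4 0.2666, M+6 0.0769, M+8 0.0083; the largest is M+2.
P(M+2) = C(4,1) × 0.698^3 × 0.302^1 = 4 × 0.34006839 × 0.3020 = 0.410803 (base)
P(M+6) = C(4,3) × 0.698^1 × 0.302^3 = 4 × 0.6980 × 0.02754361 = 0.076902
Relative intensity = 0.076902 / 0.410803 × 100 = 18.72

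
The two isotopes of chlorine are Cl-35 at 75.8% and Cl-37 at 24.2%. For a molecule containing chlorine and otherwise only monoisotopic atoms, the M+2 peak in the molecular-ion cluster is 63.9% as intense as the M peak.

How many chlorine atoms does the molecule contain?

With n Cl atoms, P(M+2)/P(M) = C(n,1)·p^(n−1)q / p^n = n·q/p = n · 0.242/0.758.
n = 0.639 × 0.758/0.242 = 2.00 ≈ 2

2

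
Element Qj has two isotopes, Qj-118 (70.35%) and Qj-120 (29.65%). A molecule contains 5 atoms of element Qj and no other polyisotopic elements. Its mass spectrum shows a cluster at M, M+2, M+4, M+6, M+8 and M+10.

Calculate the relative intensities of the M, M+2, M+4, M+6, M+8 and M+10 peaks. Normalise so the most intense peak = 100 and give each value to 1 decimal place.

47.5 : 100.0 : 84.3 : 35.5 : 7.5 : 0.6

Expanding (0.7035 + 0.2965)^5:
P(M) = 0.7035^5 = 0.172314
P(M+2) = 5 × 0.7035^4 × 0.2965^1 = 0.363121
P(M+4) = 10 × 0.7035^3 × 0.2965^2 = 0.306085
P(M+6) = 10 × 0.7035^2 × 0.2965^3 = 0.129004
P(M+8) = 5 × 0.7035^1 × 0.2965^4 = 0.027185
P(M+10) = 0.2965^5 = 0.002292
The M+2 peak is largest (0.363121); scaling to 100 gives 47.5 : 100.0 : 84.3 : 35.5 : 7.5 : 0.6.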